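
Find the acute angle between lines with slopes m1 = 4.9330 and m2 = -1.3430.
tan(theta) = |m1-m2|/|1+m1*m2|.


m1-m2 = 6.276
1+m1*m2 = -5.625019
tan(theta) = |6.276/(-5.625019)| = 1.115730
theta = arctan(|6.276/(-5.625019)|) = 48.1309 degrees (acute angle)

48.1309 degrees


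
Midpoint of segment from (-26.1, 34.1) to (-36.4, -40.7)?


Mx = (-26.1 - 36.4)/2 = -62.5/2 = -31.2500
My = (34.1 - 40.7)/2 = -6.6/2 = -3.3000

(-31.2500, -3.3000)


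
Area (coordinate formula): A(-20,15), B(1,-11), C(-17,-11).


-20*(-11+ 11) = 0
1*(-11-15) = -26
-17*(15+ 11) = -442
sum = -468
Area = |-468|/2 = 234.0000

234.0000 sq units


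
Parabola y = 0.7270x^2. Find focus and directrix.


a = 0.7270
1/(4a) = 0.3439
Focus = (0, 0.3439)
Directrix: y = -0.3439

Focus = (0, 0.3439), Directrix: y = -0.3439


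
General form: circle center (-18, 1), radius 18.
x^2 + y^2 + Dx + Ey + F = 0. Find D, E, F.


(x+ 18)^2 + (y-1)^2 = 18^2
D = -2h = 36, E = -2k = -2
F = h^2+k^2-r^2 = 324+1-324 = 1

D = 36, E = -2, F = 1


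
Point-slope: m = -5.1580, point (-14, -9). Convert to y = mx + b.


y + 9 = -5.1580(x + 14)
y = -5.1580x - 9 + 5.1580*(-14)
y = -5.1580x - 81.2120

y = -5.1580x - 81.2120


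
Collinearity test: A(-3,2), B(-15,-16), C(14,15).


-3*(-16-15) - 15*(15-2) + 14*(2+ 16)
= 93 - 195 + 252 = 150

No, not collinear (determinant = 150)


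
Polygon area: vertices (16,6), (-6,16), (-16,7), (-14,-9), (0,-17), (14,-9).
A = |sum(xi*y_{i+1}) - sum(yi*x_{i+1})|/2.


sum(xi*y_{i+1}) = 16*16 - 6*7 - 16*(-9) - 14*(-17) + 0*(-9) + 14*6 = 680
sum(yi*x_{i+1}) = 6*(-6) + 16*(-16) + 7*(-14) - 9*0 - 17*14 - 9*16 = -772
Area = |680 + 772|/2 = 1452/2 = 726.0000

726.0000 sq units


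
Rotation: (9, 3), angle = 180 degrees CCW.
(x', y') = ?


cos(180) = -1, sin(180) = 0
x' = 9*(-1) - 3*0 = -9
y' = 9*0 + 3*(-1) = -3

(-9, -3)


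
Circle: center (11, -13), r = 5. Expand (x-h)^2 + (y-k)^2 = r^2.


(x-11)^2 + (y+ 13)^2 = 5^2
D = -2h = -22, E = -2k = 26
F = h^2+k^2-r^2 = 121+169-25 = 265

x^2 + y^2 - 22x + 26y + 265 = 0


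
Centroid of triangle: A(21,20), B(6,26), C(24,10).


Gx = (21+6+24)/3 = 51/3 = 17.0000
Gy = (20+26+10)/3 = 56/3 = 18.6667

G = (17.0000, 18.6667)


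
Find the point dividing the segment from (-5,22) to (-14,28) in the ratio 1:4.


Px = (1*(-14) + 4*(-5))/5 = -34/5 = -6.8000
Py = (1*28 + 4*22)/5 = 116/5 = 23.2000

P = (-6.8000, 23.2000)


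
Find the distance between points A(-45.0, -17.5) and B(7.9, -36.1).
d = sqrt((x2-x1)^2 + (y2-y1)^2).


dx = 7.9 + 45.0 = 52.9
dy = -36.1 + 17.5 = -18.6
d = sqrt(2798.41 + 345.96) = sqrt(3144.37) = 56.0747

56.0747


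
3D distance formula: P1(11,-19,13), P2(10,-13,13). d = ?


dx=-1, dy=6, dz=0
d = sqrt(1+36+0) = sqrt(37) = 6.0828

6.0828


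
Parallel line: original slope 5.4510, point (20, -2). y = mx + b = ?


Parallel lines have equal slopes.
m2 = 5.4510
b2 = -2 - 5.4510*20 = -111.0200

y = 5.4510x - 111.0200


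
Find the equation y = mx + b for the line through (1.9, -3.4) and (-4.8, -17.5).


m = (-14.1)/(-6.7) = 2.1045
b = y1 - m*x1 = -3.4 - (-14.1*1.9)/(-6.7) = -3.4 - 3.9985 = -7.3985

y = 2.1045x - 7.3985


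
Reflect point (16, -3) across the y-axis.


Reflection rule for y-axis: (-x, y)
(16, -3) -> (-16, -3)

(-16, -3)


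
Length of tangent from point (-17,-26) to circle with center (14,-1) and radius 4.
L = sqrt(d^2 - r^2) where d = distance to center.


d = sqrt((-17-14)^2 + (-26+ 1)^2) = sqrt(961+625) = 39.8246
L = sqrt(1586.0000 - 16) = sqrt(1570.0000) = 39.6232

39.6232


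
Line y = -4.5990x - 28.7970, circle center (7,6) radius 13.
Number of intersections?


Substitute y = -4.5990x - 28.7970: (x-7)^2 + (-4.5990x- 28.7970-6)^2 = 169
Expand to Ax^2 + Bx + C = 0, where b-k = -34.797
A = 1+m^2 = 22.150801
B = 2(m(b-k) - h) = 2(-4.5990*(-34.797) - 7) = 306.062806
C = h^2 + (b-k)^2 - r^2 = 49 + 1210.831209 - 169 = 1090.831209
disc = B^2-4AC = 93674.4412 - 96651.1401 = -2976.6989
disc < 0

0 intersection points


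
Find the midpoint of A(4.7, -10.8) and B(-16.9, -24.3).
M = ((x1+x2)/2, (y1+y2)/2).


Mx = (4.7 - 16.9)/2 = -12.2/2 = -6.1000
My = (-10.8 - 24.3)/2 = -35.1/2 = -17.5500

(-6.1000, -17.5500)


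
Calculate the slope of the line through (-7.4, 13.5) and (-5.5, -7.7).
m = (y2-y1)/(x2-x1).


dy = -7.7 - 13.5 = -21.2
dx = -5.5 + 7.4 = 1.9
m = -21.2/1.9 = -11.1579

m = -11.1579


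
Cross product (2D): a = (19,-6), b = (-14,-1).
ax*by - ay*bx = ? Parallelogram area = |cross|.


cross = 19*(-1) + 6*(-14) = -19 - 84 = -103
Parallelogram area = |-103| = 103

cross = -103, parallelogram area = 103


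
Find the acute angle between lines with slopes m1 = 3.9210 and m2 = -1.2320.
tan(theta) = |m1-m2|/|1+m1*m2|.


m1-m2 = 5.153
1+m1*m2 = -3.830672
tan(theta) = |5.153/(-3.830672)| = 1.345195
theta = arctan(|5.153/(-3.830672)|) = 53.3734 degrees (acute angle)

53.3734 degrees


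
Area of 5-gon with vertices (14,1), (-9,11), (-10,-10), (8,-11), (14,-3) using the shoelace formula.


sum(xi*y_{i+1}) = 14*11 - 9*(-10) - 10*(-11) + 8*(-3) + 14*1 = 344
sum(yi*x_{i+1}) = 1*(-9) + 11*(-10) - 10*8 - 11*14 - 3*14 = -395
Area = |344 + 395|/2 = 739/2 = 369.5000

369.5000 sq units


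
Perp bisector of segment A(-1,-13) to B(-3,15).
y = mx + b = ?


Midpoint = (-2, 1)
Slope of AB = dy/dx = 28/(-2) = -14.0000
Perp slope = -dx/dy = 2/28 = 0.0714
b = My - (perp slope)*Mx = 1 + (-2*(-2))/28 = 1 + 0.1429 = 1.1429

y = 0.0714x + 1.1429


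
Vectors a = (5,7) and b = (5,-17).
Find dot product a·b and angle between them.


a·b = 5*5 + 7*(-17) = 25 - 119 = -94
|a| = sqrt(25+49) = 8.6023
|b| = sqrt(25+289) = 17.7200
cos(theta) = -94/(sqrt(74)*sqrt(314)) = -94/sqrt(23236) = -0.616662
theta = arccos(-94/sqrt(23236)) = 128.0728 degrees

a·b = -94, theta = 128.0728 deg


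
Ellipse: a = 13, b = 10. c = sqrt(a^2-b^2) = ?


c^2 = 13^2 - 10^2 = 169 - 100 = 69
c = sqrt(69) = 8.3066

c = 8.3066


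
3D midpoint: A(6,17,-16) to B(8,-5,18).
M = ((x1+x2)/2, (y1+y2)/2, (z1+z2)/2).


Mx = (6+8)/2 = 7.0000
My = (17- 5)/2 = 6.0000
Mz = (-16+18)/2 = 1.0000

M = (7.0000, 6.0000, 1.0000)


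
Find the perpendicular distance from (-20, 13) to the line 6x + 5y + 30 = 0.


|6*(-20) + 5*13 + 30| = |-25| = 25
sqrt(36 + 25) = sqrt(61) = 7.8102
d = 25/sqrt(61) = 3.2009

3.2009


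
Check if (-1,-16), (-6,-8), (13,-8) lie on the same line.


-1*(-8+ 8) - 6*(-8+ 16) + 13*(-16+ 8)
= 0 - 48 - 104 = -152

No, not collinear (determinant = -152)


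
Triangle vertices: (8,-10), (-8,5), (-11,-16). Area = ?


8*(5+ 16) = 168
-8*(-16+ 10) = 48
-11*(-10-5) = 165
sum = 381
Area = |381|/2 = 190.5000

190.5000 sq units


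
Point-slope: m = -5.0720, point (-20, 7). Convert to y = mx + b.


y - 7 = -5.0720(x + 20)
y = -5.0720x + 7 + 5.0720*(-20)
y = -5.0720x - 94.4400

y = -5.0720x - 94.4400


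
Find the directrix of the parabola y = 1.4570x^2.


a = 1.4570
1/(4a) = 0.1716
directrix: y = -0.1716 = -0.1716

y = -0.1716


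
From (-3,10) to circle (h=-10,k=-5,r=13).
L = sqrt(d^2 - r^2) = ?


d = sqrt((-3+ 10)^2 + (10+ 5)^2) = sqrt(49+225) = 16.5529
L = sqrt(274.0000 - 169) = sqrt(105.0000) = 10.2470

10.2470


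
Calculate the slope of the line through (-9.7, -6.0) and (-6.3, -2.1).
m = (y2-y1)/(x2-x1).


dy = -2.1 + 6.0 = 3.9
dx = -6.3 + 9.7 = 3.4
m = 3.9/3.4 = 1.1471

m = 1.1471


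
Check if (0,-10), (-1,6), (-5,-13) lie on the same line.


0*(6+ 13) - 1*(-13+ 10) - 5*(-10-6)
= 0 + 3 + 80 = 83

No, not collinear (determinant = 83)


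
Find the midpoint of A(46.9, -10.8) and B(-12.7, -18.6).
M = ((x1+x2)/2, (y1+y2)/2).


Mx = (46.9 - 12.7)/2 = 34.2/2 = 17.1000
My = (-10.8 - 18.6)/2 = -29.4/2 = -14.7000

(17.1000, -14.7000)


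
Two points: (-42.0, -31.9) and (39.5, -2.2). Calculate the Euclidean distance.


dx = 39.5 + 42.0 = 81.5
dy = -2.2 + 31.9 = 29.7
d = sqrt(6642.25 + 882.09) = sqrt(7524.34) = 86.7430

86.7430


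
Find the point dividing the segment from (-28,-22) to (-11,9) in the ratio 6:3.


Px = (6*(-11) + 3*(-28))/9 = -150/9 = -16.6667
Py = (6*9 + 3*(-22))/9 = -12/9 = -1.3333

P = (-16.6667, -1.3333)


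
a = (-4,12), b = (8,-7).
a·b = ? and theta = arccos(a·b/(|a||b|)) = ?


a·b = -4*8 + 12*(-7) = -32 - 84 = -116
|a| = sqrt(16+144) = 12.6491
|b| = sqrt(64+49) = 10.6301
cos(theta) = -116/(sqrt(160)*sqrt(113)) = -116/sqrt(18080) = -0.862698
theta = arccos(-116/sqrt(18080)) = 149.6209 degrees

a·b = -116, theta = 149.6209 deg


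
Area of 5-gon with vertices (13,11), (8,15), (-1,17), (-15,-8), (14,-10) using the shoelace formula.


sum(xi*y_{i+1}) = 13*15 + 8*17 - 1*(-8) - 15*(-10) + 14*11 = 643
sum(yi*x_{i+1}) = 11*8 + 15*(-1) + 17*(-15) - 8*14 - 10*13 = -424
Area = |643 + 424|/2 = 1067/2 = 533.5000

533.5000 sq units


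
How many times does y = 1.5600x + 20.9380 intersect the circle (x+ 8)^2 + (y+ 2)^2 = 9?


Substitute y = 1.5600x + 20.9380: (x+ 8)^2 + (1.5600x+20.9380+ 2)^2 = 9
Expand to Ax^2 + Bx + C = 0, where b-k = 22.938
A = 1+m^2 = 3.4336
B = 2(m(b-k) - h) = 2(1.5600*22.938 + 8) = 87.56656
C = h^2 + (b-k)^2 - r^2 = 64 + 526.151844 - 9 = 581.151844
disc = B^2-4AC = 7667.9024 - 7981.7719 = -313.8695
disc < 0

0 intersection points


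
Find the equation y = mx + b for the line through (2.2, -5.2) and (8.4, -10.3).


m = (-5.1)/(6.2) = -0.8226
b = y1 - m*x1 = -5.2 - (-5.1*2.2)/(6.2) = -5.2 + 1.8097 = -3.3903

y = -0.8226x - 3.3903


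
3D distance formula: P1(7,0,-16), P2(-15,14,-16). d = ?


dx=-22, dy=14, dz=0
d = sqrt(484+196+0) = sqrt(680) = 26.0768

26.0768


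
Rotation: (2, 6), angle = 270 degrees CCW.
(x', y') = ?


cos(270) = 0, sin(270) = -1
x' = 2*0 - 6*(-1) = 6
y' = 2*(-1) + 6*0 = -2

(6, -2)


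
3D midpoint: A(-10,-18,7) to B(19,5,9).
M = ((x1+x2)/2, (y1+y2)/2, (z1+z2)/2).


Mx = (-10+19)/2 = 4.5000
My = (-18+5)/2 = -6.5000
Mz = (7+9)/2 = 8.0000

M = (4.5000, -6.5000, 8.0000)


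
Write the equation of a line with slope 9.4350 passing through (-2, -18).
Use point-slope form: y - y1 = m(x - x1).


y + 18 = 9.4350(x + 2)
y = 9.4350x - 18 - 9.4350*(-2)
y = 9.4350x + 0.8700

y = 9.4350x + 0.8700


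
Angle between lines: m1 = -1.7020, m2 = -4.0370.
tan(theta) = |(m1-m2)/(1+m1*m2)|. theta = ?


m1-m2 = 2.335
1+m1*m2 = 7.870974
tan(theta) = |2.335/7.870974| = 0.296660
theta = arctan(|2.335/7.870974|) = 16.5235 degrees (acute angle)

16.5235 degrees


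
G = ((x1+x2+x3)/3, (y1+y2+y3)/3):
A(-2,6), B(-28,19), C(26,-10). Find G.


Gx = (-2- 28+26)/3 = -4/3 = -1.3333
Gy = (6+19- 10)/3 = 15/3 = 5.0000

G = (-1.3333, 5.0000)


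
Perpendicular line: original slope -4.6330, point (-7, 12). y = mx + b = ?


Perpendicular slope = -1/m1 = -1/(-4.6330) = 0.2158
b2 = y0 - m2*x0 = 12 - 7/(-4.6330) = 12 + 1.5109 = 13.5109

y = 0.2158x + 13.5109


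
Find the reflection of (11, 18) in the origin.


Reflection rule for origin: (-x, -y)
(11, 18) -> (-11, -18)

(-11, -18)


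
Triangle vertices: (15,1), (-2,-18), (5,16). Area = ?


15*(-18-16) = -510
-2*(16-1) = -30
5*(1+ 18) = 95
sum = -445
Area = |-445|/2 = 222.5000

222.5000 sq units


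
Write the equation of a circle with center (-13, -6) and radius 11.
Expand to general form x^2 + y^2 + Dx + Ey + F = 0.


(x+ 13)^2 + (y+ 6)^2 = 11^2
D = -2h = 26, E = -2k = 12
F = h^2+k^2-r^2 = 169+36-121 = 84

x^2 + y^2 + 26x + 12y + 84 = 0


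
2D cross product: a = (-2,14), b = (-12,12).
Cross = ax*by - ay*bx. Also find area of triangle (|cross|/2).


cross = -2*12 - 14*(-12) = -24 + 168 = 144
Triangle area = |144|/2 = 144/2 = 72.0000

cross = 144, triangle area = 72.0000


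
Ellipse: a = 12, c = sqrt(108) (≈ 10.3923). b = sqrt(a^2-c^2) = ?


b^2 = 12^2 - (sqrt(108))^2 = 144 - 108 = 36
b = sqrt(36) = 6

b = 6


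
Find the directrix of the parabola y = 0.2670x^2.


a = 0.2670
1/(4a) = 0.9363
directrix: y = -0.9363 = -0.9363

y = -0.9363


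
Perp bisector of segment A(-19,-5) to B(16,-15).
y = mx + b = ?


Midpoint = (-1.5, -10)
Slope of AB = dy/dx = -10/35 = -0.2857
Perp slope = -dx/dy = 35/10 = 3.5000
b = My - (perp slope)*Mx = -10 + (35*(-1.5))/(-10) = -10 + 5.2500 = -4.7500

y = 3.5000x - 4.7500


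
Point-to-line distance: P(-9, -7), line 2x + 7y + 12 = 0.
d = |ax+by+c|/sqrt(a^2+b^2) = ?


|2*(-9) + 7*(-7) + 12| = |-55| = 55
sqrt(4 + 49) = sqrt(53) = 7.2801
d = 55/sqrt(53) = 7.5548

7.5548


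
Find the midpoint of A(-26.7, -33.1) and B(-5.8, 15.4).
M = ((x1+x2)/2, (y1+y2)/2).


Mx = (-26.7 - 5.8)/2 = -32.5/2 = -16.2500
My = (-33.1 + 15.4)/2 = -17.7/2 = -8.8500

(-16.2500, -8.8500)


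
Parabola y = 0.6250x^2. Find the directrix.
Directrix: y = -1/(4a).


a = 0.6250
1/(4a) = 0.4000
directrix: y = -0.4000 = -0.4000

y = -0.4000


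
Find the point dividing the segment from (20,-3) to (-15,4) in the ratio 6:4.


Px = (6*(-15) + 4*20)/10 = -10/10 = -1.0000
Py = (6*4 + 4*(-3))/10 = 12/10 = 1.2000

P = (-1.0000, 1.2000)


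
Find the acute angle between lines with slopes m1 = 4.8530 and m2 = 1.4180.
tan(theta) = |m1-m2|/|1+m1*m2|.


m1-m2 = 3.435
1+m1*m2 = 7.881554
tan(theta) = |3.435/7.881554| = 0.435828
theta = arctan(|3.435/7.881554|) = 23.5489 degrees (acute angle)

23.5489 degrees


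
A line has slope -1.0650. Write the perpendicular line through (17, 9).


Perpendicular slope = -1/m1 = -1/(-1.0650) = 0.9390
b2 = y0 - m2*x0 = 9 + 17/(-1.0650) = 9 - 15.9624 = -6.9624

y = 0.9390x - 6.9624


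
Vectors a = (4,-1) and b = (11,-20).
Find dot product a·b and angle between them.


a·b = 4*11 - 1*(-20) = 44 + 20 = 64
|a| = sqrt(16+1) = 4.1231
|b| = sqrt(121+400) = 22.8254
cos(theta) = 64/(sqrt(17)*sqrt(521)) = 64/sqrt(8857) = 0.680043
theta = arccos(64/sqrt(8857)) = 47.1530 degrees

a·b = 64, theta = 47.1530 deg


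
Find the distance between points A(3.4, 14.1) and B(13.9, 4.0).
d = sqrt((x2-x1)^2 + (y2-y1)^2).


dx = 13.9 - 3.4 = 10.5
dy = 4.0 - 14.1 = -10.1
d = sqrt(110.25 + 102.01) = sqrt(212.26) = 14.5691

14.5691


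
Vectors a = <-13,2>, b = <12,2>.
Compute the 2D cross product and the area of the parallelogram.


cross = -13*2 - 2*12 = -26 - 24 = -50
Parallelogram area = |-50| = 50

cross = -50, parallelogram area = 50


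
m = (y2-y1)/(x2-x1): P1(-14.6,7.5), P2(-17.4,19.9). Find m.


dy = 19.9 - 7.5 = 12.4
dx = -17.4 + 14.6 = -2.8
m = 12.4/(-2.8) = -4.4286

m = -4.4286


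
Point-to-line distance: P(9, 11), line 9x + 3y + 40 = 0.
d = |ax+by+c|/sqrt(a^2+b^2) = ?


|9*9 + 3*11 + 40| = |154| = 154
sqrt(81 + 9) = sqrt(90) = 9.4868
d = 154/sqrt(90) = 16.2330

16.2330


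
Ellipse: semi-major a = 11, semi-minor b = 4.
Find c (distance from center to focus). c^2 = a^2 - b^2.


c^2 = 11^2 - 4^2 = 121 - 16 = 105
c = sqrt(105) = 10.2470

c = 10.2470


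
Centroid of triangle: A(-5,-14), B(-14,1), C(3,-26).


Gx = (-5- 14+3)/3 = -16/3 = -5.3333
Gy = (-14+1- 26)/3 = -39/3 = -13.0000

G = (-5.3333, -13.0000)


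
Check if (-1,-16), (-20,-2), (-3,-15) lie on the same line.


-1*(-2+ 15) - 20*(-15+ 16) - 3*(-16+ 2)
= -13 - 20 + 42 = 9

No, not collinear (determinant = 9)


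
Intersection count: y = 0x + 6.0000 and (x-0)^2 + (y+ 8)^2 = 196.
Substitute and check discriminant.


Substitute y = 0x + 6.0000: (x-0)^2 + (0x+6.0000+ 8)^2 = 196
Expand to Ax^2 + Bx + C = 0, where b-k = 14
A = 1+m^2 = 1
B = 2(m(b-k) - h) = 2(0*14 - 0) = 0
C = h^2 + (b-k)^2 - r^2 = 0 + 196 - 196 = 0
disc = B^2-4AC = 0 - 0 = 0
disc = 0

1 intersection point (tangent)


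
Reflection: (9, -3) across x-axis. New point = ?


Reflection rule for x-axis: (x, -y)
(9, -3) -> (9, 3)

(9, 3)


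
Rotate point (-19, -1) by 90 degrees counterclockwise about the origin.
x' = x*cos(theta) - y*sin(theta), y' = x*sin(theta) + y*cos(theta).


cos(90) = 0, sin(90) = 1
x' = -19*0 + 1*1 = 1
y' = -19*1 - 1*0 = -19

(1, -19)


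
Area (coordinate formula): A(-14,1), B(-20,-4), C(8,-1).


-14*(-4+ 1) = 42
-20*(-1-1) = 40
8*(1+ 4) = 40
sum = 122
Area = |122|/2 = 61.0000

61.0000 sq units


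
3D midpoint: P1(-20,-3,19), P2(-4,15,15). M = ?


Mx = (-20- 4)/2 = -12.0000
My = (-3+15)/2 = 6.0000
Mz = (19+15)/2 = 17.0000

M = (-12.0000, 6.0000, 17.0000)


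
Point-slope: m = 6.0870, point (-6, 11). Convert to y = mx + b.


y - 11 = 6.0870(x + 6)
y = 6.0870x + 11 - 6.0870*(-6)
y = 6.0870x + 47.5220

y = 6.0870x + 47.5220


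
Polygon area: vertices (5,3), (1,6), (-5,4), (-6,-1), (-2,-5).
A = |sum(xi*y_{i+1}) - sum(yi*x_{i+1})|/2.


sum(xi*y_{i+1}) = 5*6 + 1*4 - 5*(-1) - 6*(-5) - 2*3 = 63
sum(yi*x_{i+1}) = 3*1 + 6*(-5) + 4*(-6) - 1*(-2) - 5*5 = -74
Area = |63 + 74|/2 = 137/2 = 68.5000

68.5000 sq units


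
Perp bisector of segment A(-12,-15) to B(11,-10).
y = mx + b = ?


Midpoint = (-0.5, -12.5)
Slope of AB = dy/dx = 5/23 = 0.2174
Perp slope = -dx/dy = -23/5 = -4.6000
b = My - (perp slope)*Mx = -12.5 + (23*(-0.5))/5 = -12.5 - 2.3000 = -14.8000

y = -4.6000x - 14.8000


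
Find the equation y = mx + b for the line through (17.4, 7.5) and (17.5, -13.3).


m = (-20.8)/(0.1) = -208.0000
b = y1 - m*x1 = 7.5 - (-20.8*17.4)/(0.1) = 7.5 + 3619.2000 = 3626.7000

y = -208.0000x + 3626.7000


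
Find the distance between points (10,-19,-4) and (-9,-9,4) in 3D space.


dx=-19, dy=10, dz=8
d = sqrt(361+100+64) = sqrt(525) = 22.9129

22.9129


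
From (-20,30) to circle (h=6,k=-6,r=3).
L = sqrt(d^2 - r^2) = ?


d = sqrt((-20-6)^2 + (30+ 6)^2) = sqrt(676+1296) = 44.4072
L = sqrt(1972.0000 - 9) = sqrt(1963.0000) = 44.3058

44.3058


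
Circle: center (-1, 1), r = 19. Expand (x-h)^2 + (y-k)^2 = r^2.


(x+ 1)^2 + (y-1)^2 = 19^2
D = -2h = 2, E = -2k = -2
F = h^2+k^2-r^2 = 1+1-361 = -359

x^2 + y^2 + 2x - 2y - 359 = 0


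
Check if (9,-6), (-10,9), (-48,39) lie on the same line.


9*(9-39) - 10*(39+ 6) - 48*(-6-9)
= -270 - 450 + 720 = 0

Yes, collinear (determinant = 0)


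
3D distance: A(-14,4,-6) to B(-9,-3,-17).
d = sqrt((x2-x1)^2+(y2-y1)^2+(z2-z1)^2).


dx=5, dy=-7, dz=-11
d = sqrt(25+49+121) = sqrt(195) = 13.9642

13.9642


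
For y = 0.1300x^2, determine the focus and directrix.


a = 0.1300
1/(4a) = 1.9231
Focus = (0, 1.9231)
Directrix: y = -1.9231

Focus = (0, 1.9231), Directrix: y = -1.9231


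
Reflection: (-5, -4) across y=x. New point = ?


Reflection rule for y=x: (y, x)
(-5, -4) -> (-4, -5)

(-4, -5)


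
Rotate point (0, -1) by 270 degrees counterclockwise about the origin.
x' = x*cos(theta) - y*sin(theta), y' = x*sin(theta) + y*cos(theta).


cos(270) = 0, sin(270) = -1
x' = 0*0 + 1*(-1) = -1
y' = 0*(-1) - 1*0 = 0

(-1, 0)


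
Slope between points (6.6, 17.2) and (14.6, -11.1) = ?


dy = -11.1 - 17.2 = -28.3
dx = 14.6 - 6.6 = 8.0
m = -28.3/8.0 = -3.5375

m = -3.5375


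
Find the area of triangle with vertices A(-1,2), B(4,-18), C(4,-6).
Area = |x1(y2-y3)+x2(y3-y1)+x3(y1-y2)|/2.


-1*(-18+ 6) = 12
4*(-6-2) = -32
4*(2+ 18) = 80
sum = 60
Area = |60|/2 = 30.0000

30.0000 sq units


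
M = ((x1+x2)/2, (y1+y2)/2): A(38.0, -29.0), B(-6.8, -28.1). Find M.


Mx = (38.0 - 6.8)/2 = 31.2/2 = 15.6000
My = (-29.0 - 28.1)/2 = -57.1/2 = -28.5500

(15.6000, -28.5500)


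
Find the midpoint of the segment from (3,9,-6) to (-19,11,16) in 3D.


Mx = (3- 19)/2 = -8.0000
My = (9+11)/2 = 10.0000
Mz = (-6+16)/2 = 5.0000

M = (-8.0000, 10.0000, 5.0000)


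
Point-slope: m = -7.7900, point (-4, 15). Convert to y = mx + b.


y - 15 = -7.7900(x + 4)
y = -7.7900x + 15 + 7.7900*(-4)
y = -7.7900x - 16.1600

y = -7.7900x - 16.1600


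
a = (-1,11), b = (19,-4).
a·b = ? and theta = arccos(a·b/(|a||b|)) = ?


a·b = -1*19 + 11*(-4) = -19 - 44 = -63
|a| = sqrt(1+121) = 11.0454
|b| = sqrt(361+16) = 19.4165
cos(theta) = -63/(sqrt(122)*sqrt(377)) = -63/sqrt(45994) = -0.293758
theta = arccos(-63/sqrt(45994)) = 107.0831 degrees

a·b = -63, theta = 107.0831 deg


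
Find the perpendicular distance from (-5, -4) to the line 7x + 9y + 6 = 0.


|7*(-5) + 9*(-4) + 6| = |-65| = 65
sqrt(49 + 81) = sqrt(130) = 11.4018
d = 65/sqrt(130) = 5.7009

5.7009


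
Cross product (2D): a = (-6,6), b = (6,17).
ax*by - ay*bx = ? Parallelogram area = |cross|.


cross = -6*17 - 6*6 = -102 - 36 = -138
Parallelogram area = |-138| = 138

cross = -138, parallelogram area = 138


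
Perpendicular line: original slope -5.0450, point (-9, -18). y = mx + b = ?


Perpendicular slope = -1/m1 = -1/(-5.0450) = 0.1982
b2 = y0 - m2*x0 = -18 - 9/(-5.0450) = -18 + 1.7839 = -16.2161

y = 0.1982x - 16.2161


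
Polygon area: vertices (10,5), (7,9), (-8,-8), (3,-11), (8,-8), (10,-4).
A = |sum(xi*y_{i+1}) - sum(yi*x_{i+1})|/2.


sum(xi*y_{i+1}) = 10*9 + 7*(-8) - 8*(-11) + 3*(-8) + 8*(-4) + 10*5 = 116
sum(yi*x_{i+1}) = 5*7 + 9*(-8) - 8*3 - 11*8 - 8*10 - 4*10 = -269
Area = |116 + 269|/2 = 385/2 = 192.5000

192.5000 sq units


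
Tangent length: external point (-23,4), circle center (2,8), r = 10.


d = sqrt((-23-2)^2 + (4-8)^2) = sqrt(625+16) = 25.3180
L = sqrt(641.0000 - 100) = sqrt(541.0000) = 23.2594

23.2594


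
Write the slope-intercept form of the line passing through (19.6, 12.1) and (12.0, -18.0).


m = (-30.1)/(-7.6) = 3.9605
b = y1 - m*x1 = 12.1 - (-30.1*19.6)/(-7.6) = 12.1 - 77.6263 = -65.5263

y = 3.9605x - 65.5263


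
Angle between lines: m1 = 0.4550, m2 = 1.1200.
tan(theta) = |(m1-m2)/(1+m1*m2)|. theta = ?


m1-m2 = -0.665
1+m1*m2 = 1.5096
tan(theta) = |-0.665/1.5096| = 0.440514
theta = arctan(|-0.665/1.5096|) = 23.7742 degrees (acute angle)

23.7742 degrees


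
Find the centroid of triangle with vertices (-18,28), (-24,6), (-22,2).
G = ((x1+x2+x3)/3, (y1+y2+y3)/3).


Gx = (-18- 24- 22)/3 = -64/3 = -21.3333
Gy = (28+6+2)/3 = 36/3 = 12.0000

G = (-21.3333, 12.0000)


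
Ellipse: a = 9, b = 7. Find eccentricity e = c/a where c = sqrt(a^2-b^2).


c = sqrt(81-49) = sqrt(32) = 5.6569
e = c/a = sqrt(32)/9 = 0.6285

e = 0.6285


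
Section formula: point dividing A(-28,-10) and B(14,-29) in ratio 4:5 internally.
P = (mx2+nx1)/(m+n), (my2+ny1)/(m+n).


Px = (4*14 + 5*(-28))/9 = -84/9 = -9.3333
Py = (4*(-29) + 5*(-10))/9 = -166/9 = -18.4444

P = (-9.3333, -18.4444)


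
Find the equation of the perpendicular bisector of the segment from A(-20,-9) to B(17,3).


Midpoint = (-1.5, -3)
Slope of AB = dy/dx = 12/37 = 0.3243
Perp slope = -dx/dy = -37/12 = -3.0833
b = My - (perp slope)*Mx = -3 + (37*(-1.5))/12 = -3 - 4.6250 = -7.6250

y = -3.0833x - 7.6250


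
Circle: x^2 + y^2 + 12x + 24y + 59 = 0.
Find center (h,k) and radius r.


h = -D/2 = -12/2 = -6
k = -E/2 = -24/2 = -12
r^2 = h^2 + k^2 - F = 36 + 144 - 59 = 121
r = 11

Center (-6, -12), radius = 11


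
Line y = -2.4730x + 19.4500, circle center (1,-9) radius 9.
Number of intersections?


Substitute y = -2.4730x + 19.4500: (x-1)^2 + (-2.4730x+19.4500+ 9)^2 = 81
Expand to Ax^2 + Bx + C = 0, where b-k = 28.45
A = 1+m^2 = 7.115729
B = 2(m(b-k) - h) = 2(-2.4730*28.45 - 1) = -142.7137
C = h^2 + (b-k)^2 - r^2 = 1 + 809.4025 - 81 = 729.4025
disc = B^2-4AC = 20367.2002 - 20760.9221 = -393.7219
disc < 0

0 intersection points


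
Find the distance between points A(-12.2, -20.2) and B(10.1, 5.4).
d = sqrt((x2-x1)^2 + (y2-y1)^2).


dx = 10.1 + 12.2 = 22.3
dy = 5.4 + 20.2 = 25.6
d = sqrt(497.29 + 655.36) = sqrt(1152.65) = 33.9507

33.9507


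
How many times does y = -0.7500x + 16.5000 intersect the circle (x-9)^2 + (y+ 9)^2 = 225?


Substitute y = -0.7500x + 16.5000: (x-9)^2 + (-0.7500x+16.5000+ 9)^2 = 225
Expand to Ax^2 + Bx + C = 0, where b-k = 25.5
A = 1+m^2 = 1.5625
B = 2(m(b-k) - h) = 2(-0.7500*25.5 - 9) = -56.25
C = h^2 + (b-k)^2 - r^2 = 81 + 650.25 - 225 = 506.25
disc = B^2-4AC = 3164.0625 - 3164.0625 = 0
disc = 0

1 intersection point (tangent)


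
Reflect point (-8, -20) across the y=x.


Reflection rule for y=x: (y, x)
(-8, -20) -> (-20, -8)

(-20, -8)


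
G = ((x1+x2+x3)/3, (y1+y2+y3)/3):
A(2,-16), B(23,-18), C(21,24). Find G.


Gx = (2+23+21)/3 = 46/3 = 15.3333
Gy = (-16- 18+24)/3 = -10/3 = -3.3333

G = (15.3333, -3.3333)


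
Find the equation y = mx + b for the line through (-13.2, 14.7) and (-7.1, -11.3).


m = (-26.0)/(6.1) = -4.2623
b = y1 - m*x1 = 14.7 - (-26.0*(-13.2))/(6.1) = 14.7 - 56.2623 = -41.5623

y = -4.2623x - 41.5623


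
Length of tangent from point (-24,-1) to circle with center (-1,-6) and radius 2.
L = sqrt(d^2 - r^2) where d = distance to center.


d = sqrt((-24+ 1)^2 + (-1+ 6)^2) = sqrt(529+25) = 23.5372
L = sqrt(554.0000 - 4) = sqrt(550.0000) = 23.4521

23.4521


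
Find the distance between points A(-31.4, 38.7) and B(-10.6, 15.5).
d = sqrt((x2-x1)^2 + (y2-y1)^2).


dx = -10.6 + 31.4 = 20.8
dy = 15.5 - 38.7 = -23.2
d = sqrt(432.64 + 538.24) = sqrt(970.88) = 31.1589

31.1589


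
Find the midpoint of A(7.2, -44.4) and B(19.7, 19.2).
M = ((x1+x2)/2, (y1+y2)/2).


Mx = (7.2 + 19.7)/2 = 26.9/2 = 13.4500
My = (-44.4 + 19.2)/2 = -25.2/2 = -12.6000

(13.4500, -12.6000)


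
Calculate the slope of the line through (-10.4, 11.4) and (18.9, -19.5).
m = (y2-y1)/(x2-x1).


dy = -19.5 - 11.4 = -30.9
dx = 18.9 + 10.4 = 29.3
m = -30.9/29.3 = -1.0546

m = -1.0546


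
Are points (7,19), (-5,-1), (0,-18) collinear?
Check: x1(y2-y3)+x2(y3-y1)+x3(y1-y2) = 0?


7*(-1+ 18) - 5*(-18-19) + 0*(19+ 1)
= 119 + 185 + 0 = 304

No, not collinear (determinant = 304)


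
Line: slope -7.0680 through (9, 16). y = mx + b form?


y - 16 = -7.0680(x - 9)
y = -7.0680x + 16 + 7.0680*9
y = -7.0680x + 79.6120

y = -7.0680x + 79.6120


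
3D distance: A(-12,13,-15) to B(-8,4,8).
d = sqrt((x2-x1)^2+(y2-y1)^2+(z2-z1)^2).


dx=4, dy=-9, dz=23
d = sqrt(16+81+529) = sqrt(626) = 25.0200

25.0200


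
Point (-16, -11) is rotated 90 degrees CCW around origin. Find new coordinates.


cos(90) = 0, sin(90) = 1
x' = -16*0 + 11*1 = 11
y' = -16*1 - 11*0 = -16

(11, -16)


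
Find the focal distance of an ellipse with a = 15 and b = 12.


c^2 = 15^2 - 12^2 = 225 - 144 = 81
c = sqrt(81) = 9.0000

c = 9.0000


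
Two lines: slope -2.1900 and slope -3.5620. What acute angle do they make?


m1-m2 = 1.372
1+m1*m2 = 8.80078
tan(theta) = |1.372/8.80078| = 0.155895
theta = arctan(|1.372/8.80078|) = 8.8608 degrees (acute angle)

8.8608 degrees


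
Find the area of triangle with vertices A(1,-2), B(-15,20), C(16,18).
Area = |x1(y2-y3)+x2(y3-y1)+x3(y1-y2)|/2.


1*(20-18) = 2
-15*(18+ 2) = -300
16*(-2-20) = -352
sum = -650
Area = |-650|/2 = 325.0000

325.0000 sq units


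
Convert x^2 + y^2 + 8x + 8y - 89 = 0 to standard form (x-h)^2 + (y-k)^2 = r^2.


h = -D/2 = -8/2 = -4
k = -E/2 = -8/2 = -4
r^2 = h^2 + k^2 - F = 16 + 16 + 89 = 121
r = 11

Center (-4, -4), radius = 11


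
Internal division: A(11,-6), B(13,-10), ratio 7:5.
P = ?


Px = (7*13 + 5*11)/12 = 146/12 = 12.1667
Py = (7*(-10) + 5*(-6))/12 = -100/12 = -8.3333

P = (12.1667, -8.3333)


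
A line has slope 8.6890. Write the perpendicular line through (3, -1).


Perpendicular slope = -1/m1 = -1/8.6890 = -0.1151
b2 = y0 - m2*x0 = -1 + 3/8.6890 = -1 + 0.3453 = -0.6547

y = -0.1151x - 0.6547


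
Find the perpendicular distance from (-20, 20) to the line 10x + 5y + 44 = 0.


|10*(-20) + 5*20 + 44| = |-56| = 56
sqrt(100 + 25) = sqrt(125) = 11.1803
d = 56/sqrt(125) = 5.0088

5.0088


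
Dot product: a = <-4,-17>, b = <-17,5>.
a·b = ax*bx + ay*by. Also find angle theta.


a·b = -4*(-17) - 17*5 = 68 - 85 = -17
|a| = sqrt(16+289) = 17.4642
|b| = sqrt(289+25) = 17.7200
cos(theta) = -17/(sqrt(305)*sqrt(314)) = -17/sqrt(95770) = -0.054933
theta = arccos(-17/sqrt(95770)) = 93.1490 degrees

a·b = -17, theta = 93.1490 deg


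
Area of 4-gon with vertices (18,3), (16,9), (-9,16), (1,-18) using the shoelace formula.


sum(xi*y_{i+1}) = 18*9 + 16*16 - 9*(-18) + 1*3 = 583
sum(yi*x_{i+1}) = 3*16 + 9*(-9) + 16*1 - 18*18 = -341
Area = |583 + 341|/2 = 924/2 = 462.0000

462.0000 sq units


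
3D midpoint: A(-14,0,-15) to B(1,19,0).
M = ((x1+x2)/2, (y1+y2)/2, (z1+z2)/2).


Mx = (-14+1)/2 = -6.5000
My = (0+19)/2 = 9.5000
Mz = (-15+0)/2 = -7.5000

M = (-6.5000, 9.5000, -7.5000)


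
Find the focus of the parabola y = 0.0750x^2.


a = 0.0750
4a = 0.3000
focus = (0, 1/0.3000) = (0, 3.3333)

Focus = (0, 3.3333)


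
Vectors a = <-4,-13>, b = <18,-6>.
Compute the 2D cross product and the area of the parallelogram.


cross = -4*(-6) + 13*18 = 24 + 234 = 258
Parallelogram area = |258| = 258

cross = 258, parallelogram area = 258


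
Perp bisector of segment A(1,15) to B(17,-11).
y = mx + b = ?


Midpoint = (9, 2)
Slope of AB = dy/dx = -26/16 = -1.6250
Perp slope = -dx/dy = 16/26 = 0.6154
b = My - (perp slope)*Mx = 2 + (16*9)/(-26) = 2 - 5.5385 = -3.5385

y = 0.6154x - 3.5385


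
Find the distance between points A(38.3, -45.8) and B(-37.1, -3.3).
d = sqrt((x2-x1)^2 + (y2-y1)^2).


dx = -37.1 - 38.3 = -75.4
dy = -3.3 + 45.8 = 42.5
d = sqrt(5685.16 + 1806.25) = sqrt(7491.41) = 86.5529

86.5529


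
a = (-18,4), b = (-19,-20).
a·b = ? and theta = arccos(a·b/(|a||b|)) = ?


a·b = -18*(-19) + 4*(-20) = 342 - 80 = 262
|a| = sqrt(324+16) = 18.4391
|b| = sqrt(361+400) = 27.5862
cos(theta) = 262/(sqrt(340)*sqrt(761)) = 262/sqrt(258740) = 0.515074
theta = arccos(262/sqrt(258740)) = 58.9976 degrees

a·b = 262, theta = 58.9976 deg


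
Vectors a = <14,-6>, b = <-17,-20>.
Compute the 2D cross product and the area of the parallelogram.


cross = 14*(-20) + 6*(-17) = -280 - 102 = -382
Parallelogram area = |-382| = 382

cross = -382, parallelogram area = 382


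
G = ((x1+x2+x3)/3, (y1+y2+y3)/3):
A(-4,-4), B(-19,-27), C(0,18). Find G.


Gx = (-4- 19+0)/3 = -23/3 = -7.6667
Gy = (-4- 27+18)/3 = -13/3 = -4.3333

G = (-7.6667, -4.3333)


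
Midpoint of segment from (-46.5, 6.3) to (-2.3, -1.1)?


Mx = (-46.5 - 2.3)/2 = -48.8/2 = -24.4000
My = (6.3 - 1.1)/2 = 5.2/2 = 2.6000

(-24.4000, 2.6000)


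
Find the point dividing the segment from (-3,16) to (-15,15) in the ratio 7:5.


Px = (7*(-15) + 5*(-3))/12 = -120/12 = -10.0000
Py = (7*15 + 5*16)/12 = 185/12 = 15.4167

P = (-10.0000, 15.4167)


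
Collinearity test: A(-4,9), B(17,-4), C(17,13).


-4*(-4-13) + 17*(13-9) + 17*(9+ 4)
= 68 + 68 + 221 = 357

No, not collinear (determinant = 357)


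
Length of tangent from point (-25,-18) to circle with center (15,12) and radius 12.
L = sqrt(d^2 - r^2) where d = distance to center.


d = sqrt((-25-15)^2 + (-18-12)^2) = sqrt(1600+900) = 50.0000
L = sqrt(2500.0000 - 144) = sqrt(2356.0000) = 48.5386

48.5386


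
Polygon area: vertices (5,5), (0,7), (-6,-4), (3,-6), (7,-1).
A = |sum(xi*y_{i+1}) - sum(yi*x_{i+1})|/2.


sum(xi*y_{i+1}) = 5*7 + 0*(-4) - 6*(-6) + 3*(-1) + 7*5 = 103
sum(yi*x_{i+1}) = 5*0 + 7*(-6) - 4*3 - 6*7 - 1*5 = -101
Area = |103 + 101|/2 = 204/2 = 102.0000

102.0000 sq units


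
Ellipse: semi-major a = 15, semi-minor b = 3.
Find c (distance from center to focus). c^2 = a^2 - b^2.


c^2 = 15^2 - 3^2 = 225 - 9 = 216
c = sqrt(216) = 14.6969

c = 14.6969


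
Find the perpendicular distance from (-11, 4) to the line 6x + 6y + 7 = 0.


|6*(-11) + 6*4 + 7| = |-35| = 35
sqrt(36 + 36) = sqrt(72) = 8.4853
d = 35/sqrt(72) = 4.1248

4.1248


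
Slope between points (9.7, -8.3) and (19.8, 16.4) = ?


dy = 16.4 + 8.3 = 24.7
dx = 19.8 - 9.7 = 10.1
m = 24.7/10.1 = 2.4455

m = 2.4455


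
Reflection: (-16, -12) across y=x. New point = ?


Reflection rule for y=x: (y, x)
(-16, -12) -> (-12, -16)

(-12, -16)


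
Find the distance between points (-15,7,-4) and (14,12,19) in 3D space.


dx=29, dy=5, dz=23
d = sqrt(841+25+529) = sqrt(1395) = 37.3497

37.3497


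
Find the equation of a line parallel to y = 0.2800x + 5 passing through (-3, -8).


Parallel lines have equal slopes.
m2 = 0.2800
b2 = -8 - 0.2800*(-3) = -7.1600

y = 0.2800x - 7.1600


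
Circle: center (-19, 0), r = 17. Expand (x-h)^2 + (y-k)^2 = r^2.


(x+ 19)^2 + (y-0)^2 = 17^2
D = -2h = 38, E = -2k = 0
F = h^2+k^2-r^2 = 361+0-289 = 72

x^2 + y^2 + 38x + 72 = 0


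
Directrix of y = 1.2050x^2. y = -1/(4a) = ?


a = 1.2050
1/(4a) = 0.2075
directrix: y = -0.2075 = -0.2075

y = -0.2075


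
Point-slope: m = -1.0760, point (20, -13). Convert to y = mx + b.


y + 13 = -1.0760(x - 20)
y = -1.0760x - 13 + 1.0760*20
y = -1.0760x + 8.5200

y = -1.0760x + 8.5200


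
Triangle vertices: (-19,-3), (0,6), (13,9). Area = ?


-19*(6-9) = 57
0*(9+ 3) = 0
13*(-3-6) = -117
sum = -60
Area = |-60|/2 = 30.0000

30.0000 sq units


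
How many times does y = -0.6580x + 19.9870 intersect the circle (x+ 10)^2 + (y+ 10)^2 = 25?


Substitute y = -0.6580x + 19.9870: (x+ 10)^2 + (-0.6580x+19.9870+ 10)^2 = 25
Expand to Ax^2 + Bx + C = 0, where b-k = 29.987
A = 1+m^2 = 1.432964
B = 2(m(b-k) - h) = 2(-0.6580*29.987 + 10) = -19.462892
C = h^2 + (b-k)^2 - r^2 = 100 + 899.220169 - 25 = 974.220169
disc = B^2-4AC = 378.8042 - 5584.0897 = -5205.2855
disc < 0

0 intersection points


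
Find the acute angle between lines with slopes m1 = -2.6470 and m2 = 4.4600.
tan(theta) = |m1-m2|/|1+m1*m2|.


m1-m2 = -7.107
1+m1*m2 = -10.80562
tan(theta) = |-7.107/(-10.80562)| = 0.657713
theta = arctan(|-7.107/(-10.80562)|) = 33.3335 degrees (acute angle)

33.3335 degrees


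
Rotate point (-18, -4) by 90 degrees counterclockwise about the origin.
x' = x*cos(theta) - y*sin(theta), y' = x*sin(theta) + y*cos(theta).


cos(90) = 0, sin(90) = 1
x' = -18*0 + 4*1 = 4
y' = -18*1 - 4*0 = -18

(4, -18)


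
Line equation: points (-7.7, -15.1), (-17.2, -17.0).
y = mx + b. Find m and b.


m = (-1.9)/(-9.5) = 0.2000
b = y1 - m*x1 = -15.1 - (-1.9*(-7.7))/(-9.5) = -15.1 + 1.5400 = -13.5600

y = 0.2000x - 13.5600


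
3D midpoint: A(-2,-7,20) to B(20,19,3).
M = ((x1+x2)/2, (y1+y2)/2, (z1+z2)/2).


Mx = (-2+20)/2 = 9.0000
My = (-7+19)/2 = 6.0000
Mz = (20+3)/2 = 11.5000

M = (9.0000, 6.0000, 11.5000)


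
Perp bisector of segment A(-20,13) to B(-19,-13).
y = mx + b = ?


Midpoint = (-19.5, 0)
Slope of AB = dy/dx = -26/1 = -26.0000
Perp slope = -dx/dy = 1/26 = 0.0385
b = My - (perp slope)*Mx = 0 + (1*(-19.5))/(-26) = 0 + 0.7500 = 0.7500

y = 0.0385x + 0.7500


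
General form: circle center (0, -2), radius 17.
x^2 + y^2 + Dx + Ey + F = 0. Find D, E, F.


(x-0)^2 + (y+ 2)^2 = 17^2
D = -2h = 0, E = -2k = 4
F = h^2+k^2-r^2 = 0+4-289 = -285

D = 0, E = 4, F = -285


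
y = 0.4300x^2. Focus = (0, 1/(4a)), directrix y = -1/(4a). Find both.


a = 0.4300
1/(4a) = 0.5814
Focus = (0, 0.5814)
Directrix: y = -0.5814

Focus = (0, 0.5814), Directrix: y = -0.5814


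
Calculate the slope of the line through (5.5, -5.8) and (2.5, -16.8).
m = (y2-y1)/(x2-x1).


dy = -16.8 + 5.8 = -11.0
dx = 2.5 - 5.5 = -3.0
m = -11.0/(-3.0) = 3.6667

m = 3.6667


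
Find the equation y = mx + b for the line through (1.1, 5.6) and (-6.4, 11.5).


m = (5.9)/(-7.5) = -0.7867
b = y1 - m*x1 = 5.6 - (5.9*1.1)/(-7.5) = 5.6 + 0.8653 = 6.4653

y = -0.7867x + 6.4653


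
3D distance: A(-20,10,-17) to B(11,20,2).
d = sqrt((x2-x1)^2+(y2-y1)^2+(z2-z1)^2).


dx=31, dy=10, dz=19
d = sqrt(961+100+361) = sqrt(1422) = 37.7094

37.7094


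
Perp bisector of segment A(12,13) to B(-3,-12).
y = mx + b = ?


Midpoint = (4.5, 0.5)
Slope of AB = dy/dx = -25/(-15) = 1.6667
Perp slope = -dx/dy = -15/25 = -0.6000
b = My - (perp slope)*Mx = 0.5 + (-15*4.5)/(-25) = 0.5 + 2.7000 = 3.2000

y = -0.6000x + 3.2000


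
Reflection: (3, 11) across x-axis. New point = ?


Reflection rule for x-axis: (x, -y)
(3, 11) -> (3, -11)

(3, -11)


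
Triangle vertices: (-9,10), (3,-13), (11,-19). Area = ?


-9*(-13+ 19) = -54
3*(-19-10) = -87
11*(10+ 13) = 253
sum = 112
Area = |112|/2 = 56.0000

56.0000 sq units


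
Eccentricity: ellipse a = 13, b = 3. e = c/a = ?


c = sqrt(169-9) = sqrt(160) = 12.6491
e = c/a = sqrt(160)/13 = 0.9730

e = 0.9730


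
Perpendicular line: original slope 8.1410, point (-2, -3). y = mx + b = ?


Perpendicular slope = -1/m1 = -1/8.1410 = -0.1228
b2 = y0 - m2*x0 = -3 - 2/8.1410 = -3 - 0.2457 = -3.2457

y = -0.1228x - 3.2457


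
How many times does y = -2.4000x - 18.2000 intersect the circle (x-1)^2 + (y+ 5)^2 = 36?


Substitute y = -2.4000x - 18.2000: (x-1)^2 + (-2.4000x- 18.2000+ 5)^2 = 36
Expand to Ax^2 + Bx + C = 0, where b-k = -13.2
A = 1+m^2 = 6.76
B = 2(m(b-k) - h) = 2(-2.4000*(-13.2) - 1) = 61.36
C = h^2 + (b-k)^2 - r^2 = 1 + 174.24 - 36 = 139.24
disc = B^2-4AC = 3765.0496 - 3765.0496 = 0
disc = 0

1 intersection point (tangent)


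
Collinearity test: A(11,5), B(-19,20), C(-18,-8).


11*(20+ 8) - 19*(-8-5) - 18*(5-20)
= 308 + 247 + 270 = 825

No, not collinear (determinant = 825)


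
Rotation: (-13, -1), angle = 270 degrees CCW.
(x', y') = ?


cos(270) = 0, sin(270) = -1
x' = -13*0 + 1*(-1) = -1
y' = -13*(-1) - 1*0 = 13

(-1, 13)


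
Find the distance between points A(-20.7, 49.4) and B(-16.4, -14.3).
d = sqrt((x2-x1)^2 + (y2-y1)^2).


dx = -16.4 + 20.7 = 4.3
dy = -14.3 - 49.4 = -63.7
d = sqrt(18.49 + 4057.69) = sqrt(4076.18) = 63.8450

63.8450


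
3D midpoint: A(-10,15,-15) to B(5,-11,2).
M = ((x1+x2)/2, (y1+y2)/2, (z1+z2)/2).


Mx = (-10+5)/2 = -2.5000
My = (15- 11)/2 = 2.0000
Mz = (-15+2)/2 = -6.5000

M = (-2.5000, 2.0000, -6.5000)


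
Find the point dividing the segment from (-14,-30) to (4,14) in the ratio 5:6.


Px = (5*4 + 6*(-14))/11 = -64/11 = -5.8182
Py = (5*14 + 6*(-30))/11 = -110/11 = -10.0000

P = (-5.8182, -10.0000)


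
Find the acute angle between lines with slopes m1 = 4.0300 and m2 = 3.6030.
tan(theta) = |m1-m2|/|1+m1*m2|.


m1-m2 = 0.427
1+m1*m2 = 15.52009
tan(theta) = |0.427/15.52009| = 0.027513
theta = arctan(|0.427/15.52009|) = 1.5760 degrees (acute angle)

1.5760 degrees


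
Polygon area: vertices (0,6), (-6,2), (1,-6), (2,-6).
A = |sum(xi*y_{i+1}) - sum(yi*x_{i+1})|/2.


sum(xi*y_{i+1}) = 0*2 - 6*(-6) + 1*(-6) + 2*6 = 42
sum(yi*x_{i+1}) = 6*(-6) + 2*1 - 6*2 - 6*0 = -46
Area = |42 + 46|/2 = 88/2 = 44.0000

44.0000 sq units


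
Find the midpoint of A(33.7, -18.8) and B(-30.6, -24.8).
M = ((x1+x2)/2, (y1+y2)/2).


Mx = (33.7 - 30.6)/2 = 3.1/2 = 1.5500
My = (-18.8 - 24.8)/2 = -43.6/2 = -21.8000

(1.5500, -21.8000)


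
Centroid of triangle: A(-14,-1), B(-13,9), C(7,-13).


Gx = (-14- 13+7)/3 = -20/3 = -6.6667
Gy = (-1+9- 13)/3 = -5/3 = -1.6667

G = (-6.6667, -1.6667)


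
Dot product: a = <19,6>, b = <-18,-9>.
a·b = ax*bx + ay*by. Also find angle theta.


a·b = 19*(-18) + 6*(-9) = -342 - 54 = -396
|a| = sqrt(361+36) = 19.9249
|b| = sqrt(324+81) = 20.1246
cos(theta) = -396/(sqrt(397)*sqrt(405)) = -396/sqrt(160785) = -0.987580
theta = arccos(-396/sqrt(160785)) = 170.9605 degrees

a·b = -396, theta = 170.9605 deg


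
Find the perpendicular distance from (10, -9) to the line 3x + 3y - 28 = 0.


|3*10 + 3*(-9) - 28| = |-25| = 25
sqrt(9 + 9) = sqrt(18) = 4.2426
d = 25/sqrt(18) = 5.8926

5.8926


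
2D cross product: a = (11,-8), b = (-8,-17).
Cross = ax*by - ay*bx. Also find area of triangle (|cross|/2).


cross = 11*(-17) + 8*(-8) = -187 - 64 = -251
Triangle area = |-251|/2 = 251/2 = 125.5000

cross = -251, triangle area = 125.5000


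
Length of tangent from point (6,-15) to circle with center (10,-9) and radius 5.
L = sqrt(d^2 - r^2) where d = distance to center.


d = sqrt((6-10)^2 + (-15+ 9)^2) = sqrt(16+36) = 7.2111
L = sqrt(52.0000 - 25) = sqrt(27.0000) = 5.1962

5.1962


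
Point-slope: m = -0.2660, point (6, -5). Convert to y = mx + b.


y + 5 = -0.2660(x - 6)
y = -0.2660x - 5 + 0.2660*6
y = -0.2660x - 3.4040

y = -0.2660x - 3.4040


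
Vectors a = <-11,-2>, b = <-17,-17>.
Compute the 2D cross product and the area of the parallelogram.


cross = -11*(-17) + 2*(-17) = 187 - 34 = 153
Parallelogram area = |153| = 153

cross = 153, parallelogram area = 153
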